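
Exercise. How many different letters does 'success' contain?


Unique letters in 'success': {c, e, s, u} = 4 distinct letters.

4


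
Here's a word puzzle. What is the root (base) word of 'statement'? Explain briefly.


Remove suffix '-ment' from 'statement' to get root 'state'.

state


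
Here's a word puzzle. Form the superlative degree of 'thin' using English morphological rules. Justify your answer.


Apply superlative formation (double final consonant, add -est): 'thin' -> 'thinnest'.

thinnest


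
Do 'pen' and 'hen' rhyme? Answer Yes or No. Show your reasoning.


Rime (stressed vowel + following sounds) of 'pen': -en = /ɛn/
Rime of 'hen': -en = /ɛn/
/ɛn/ and /ɛn/ are the same ending sound, so the words rhyme.

Yes


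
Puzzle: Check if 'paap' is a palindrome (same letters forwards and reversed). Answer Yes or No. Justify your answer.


Forward: 'paap'
Reversed: 'paap'
They are identical.

Yes


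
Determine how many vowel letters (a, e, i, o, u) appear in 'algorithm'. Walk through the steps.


Vowels in 'algorithm': a, o, i = 3 vowels.

3


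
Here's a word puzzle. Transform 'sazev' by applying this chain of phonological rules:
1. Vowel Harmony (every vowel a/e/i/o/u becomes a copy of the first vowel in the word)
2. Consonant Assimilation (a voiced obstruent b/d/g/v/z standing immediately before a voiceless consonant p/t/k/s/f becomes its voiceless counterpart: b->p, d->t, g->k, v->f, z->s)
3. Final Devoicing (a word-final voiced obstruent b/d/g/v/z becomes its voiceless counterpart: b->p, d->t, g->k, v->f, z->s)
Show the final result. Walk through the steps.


Starting form: 'sazev'
Rule 1: Vowel Harmony: all vowels become 'a' (matching first vowel). 'sazev' -> 'sazav'
Rule 2: Consonant Assimilation: no voiced obstruent (b/d/g/v/z) stands immediately before a voiceless consonant (p/t/k/s/f). No change.
Rule 3: Final Devoicing: word-final voiced obstruent 'v' becomes voiceless 'f'. 'sazav' -> 'sazaf'
Final form: 'sazaf'

sazaf


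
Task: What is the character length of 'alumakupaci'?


Spell out 'alumakupaci' and number each letter: a(1), l(2), u(3), m(4), a(5), k(6), u(7), p(8), a(9), c(10), i(11). Total: 11 letters.

11


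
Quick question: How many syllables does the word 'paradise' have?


Break 'paradise' into syllables: par-a-dise -> par | a | dise = 3 syllables

3 syllables


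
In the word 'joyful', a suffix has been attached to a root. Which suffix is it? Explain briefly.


The word 'joyful' = 'joy' (root) + '-ful' (suffix). The suffix is '-ful'.

ful


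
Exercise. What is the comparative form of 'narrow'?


Apply comparative formation (add -er): 'narrow' -> 'narrower'.

narrower


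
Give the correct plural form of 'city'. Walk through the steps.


Apply rule: Change -y to -ies (consonant + y). 'city' becomes 'cities'.

cities


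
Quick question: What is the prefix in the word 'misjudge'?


The word 'misjudge' = 'mis' (prefix) + 'judge' (root). The prefix is 'mis'.

mis


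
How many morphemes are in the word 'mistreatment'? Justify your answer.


Decomposition: mis- (prefix) + treat (root) + -ment (suffix) = 3 morpheme(s)

3 morphemes


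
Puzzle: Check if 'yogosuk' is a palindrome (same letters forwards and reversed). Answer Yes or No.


Forward: 'yogosuk'
Reversed: 'kusogoy'
They differ.

No


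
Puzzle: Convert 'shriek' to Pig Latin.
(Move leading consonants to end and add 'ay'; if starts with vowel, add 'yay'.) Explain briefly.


'shriek': move consonant cluster 'shr' to end and add 'ay': 'iekshray'.

iekshray


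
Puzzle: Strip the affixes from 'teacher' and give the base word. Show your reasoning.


Remove suffix '-er' from 'teacher' to get root 'teach'.

teach


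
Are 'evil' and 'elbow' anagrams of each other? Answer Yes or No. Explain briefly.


Sorted letters of 'evil': 'eilv'
Sorted letters of 'elbow': 'below'
They do not match.

No


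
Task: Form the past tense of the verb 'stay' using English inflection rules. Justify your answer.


Apply rule: Add -ed. 'stay' becomes 'stayed'.

stayed


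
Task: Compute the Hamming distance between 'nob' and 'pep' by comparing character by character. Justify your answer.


Alignment:
Position 1: 'n' vs 'p' = DIFFER
Position 2: 'o' vs 'e' = DIFFER
Position 3: 'b' vs 'p' = DIFFER
Total differences: 3

3


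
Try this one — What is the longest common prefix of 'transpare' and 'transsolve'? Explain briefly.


Compare from the start: 5 characters match: 'trans'. Mismatch at position 6: 'p' vs 's'.

trans


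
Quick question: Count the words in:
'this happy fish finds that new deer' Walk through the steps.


Split into words: this | happy | fish | finds | that | new | deer = 7 words.

7


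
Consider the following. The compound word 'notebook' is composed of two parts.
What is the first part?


Split 'notebook' into 'note' + 'book'. The first part is 'note'.

note


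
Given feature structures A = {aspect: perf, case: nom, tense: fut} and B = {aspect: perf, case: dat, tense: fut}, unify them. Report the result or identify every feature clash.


Compare features:
aspect: A=perf vs B=perf -> unified: perf
case: A=nom vs B=dat -> CLASH
tense: A=fut vs B=fut -> unified: fut
Clash detected on feature 'case' (nom vs dat); unification fails.

CLASH on 'case' (nom vs dat)


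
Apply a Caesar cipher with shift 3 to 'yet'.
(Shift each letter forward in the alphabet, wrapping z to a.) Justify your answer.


Shift each letter by 3: y -> b, e -> h, t -> w. Result: 'bhw'.

bhw


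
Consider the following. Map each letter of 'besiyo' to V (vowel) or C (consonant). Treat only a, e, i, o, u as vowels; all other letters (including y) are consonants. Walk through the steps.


Letter mapping: b = C, e = V, s = C, i = V, y = C, o = V.

CVCVCV


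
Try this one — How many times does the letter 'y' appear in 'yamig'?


Letter 'y' in 'yamig': found at position(s) 1 = 1 occurrence(s).

1


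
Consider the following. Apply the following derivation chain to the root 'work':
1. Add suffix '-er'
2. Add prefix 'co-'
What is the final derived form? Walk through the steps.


Step 1: Add suffix '-er' to 'work' = 'worker'
Step 2: Add prefix 'co-' to 'worker' = 'coworker'

coworker


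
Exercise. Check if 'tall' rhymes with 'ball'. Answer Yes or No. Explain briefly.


Rime (stressed vowel + following sounds) of 'tall': -all = /ɔːl/
Rime of 'ball': -all = /ɔːl/
/ɔːl/ and /ɔːl/ are the same ending sound, so the words rhyme.

Yes


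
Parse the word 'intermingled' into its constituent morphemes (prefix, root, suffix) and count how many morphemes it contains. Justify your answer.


Step 1: Identify prefix: 'inter' (meaning: between)
Step 2: Identify root: 'mingle'
Step 3: Identify suffix(es): 'ed'
Decomposition: inter- (prefix: between) + mingle (root) + -ed (suffix: past)
Total morphemes: 3

3 morphemes (inter- (prefix: between) + mingle (root) + -ed (suffix: past))


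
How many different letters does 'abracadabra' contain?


Unique letters in 'abracadabra': {a, b, c, d, r} = 5 distinct letters.

5


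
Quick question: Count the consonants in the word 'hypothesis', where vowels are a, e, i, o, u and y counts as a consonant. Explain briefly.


Consonants in 'hypothesis': h, y, p, t, h, s, s = 7 consonants.

7


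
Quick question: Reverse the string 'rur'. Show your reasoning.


Reverse 'rur' character by character: 'rur'.

rur


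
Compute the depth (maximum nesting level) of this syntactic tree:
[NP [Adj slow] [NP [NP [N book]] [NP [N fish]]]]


Count bracket nesting levels:
'[' at pos 0: depth = 1
'[' at pos 4: depth = 2
'[' at pos 15: depth = 2
'[' at pos 19: depth = 3
'[' at pos 23: depth = 4
'[' at pos 33: depth = 3
'[' at pos 37: depth = 4
Maximum depth reached: 4

4


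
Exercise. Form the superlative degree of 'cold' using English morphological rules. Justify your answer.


Apply superlative formation (add -est): 'cold' -> 'coldest'.

coldest


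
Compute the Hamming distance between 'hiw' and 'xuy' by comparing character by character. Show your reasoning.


Alignment:
Position 1: 'h' vs 'x' = DIFFER
Position 2: 'i' vs 'u' = DIFFER
Position 3: 'w' vs 'y' = DIFFER
Total differences: 3

3


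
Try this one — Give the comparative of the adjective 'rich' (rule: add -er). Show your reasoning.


Apply comparative formation (add -er): 'rich' -> 'richer'.

richer


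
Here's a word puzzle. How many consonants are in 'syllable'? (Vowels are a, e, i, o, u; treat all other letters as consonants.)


Consonants in 'syllable': s, y, l, l, b, l = 6 consonants.

6


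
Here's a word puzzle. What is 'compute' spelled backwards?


Reverse 'compute' character by character: 'etupmoc'.

etupmoc


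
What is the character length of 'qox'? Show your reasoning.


Spell out 'qox' and number each letter: q(1), o(2), x(3). Total: 3 letters.

3


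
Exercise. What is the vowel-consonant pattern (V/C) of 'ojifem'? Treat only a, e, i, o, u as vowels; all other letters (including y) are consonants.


Letter mapping: o = V, j = C, i = V, f = C, e = V, m = C.

VCVCVC


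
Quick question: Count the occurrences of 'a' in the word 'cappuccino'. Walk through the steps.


Letter 'a' in 'cappuccino': found at position(s) 2 = 1 occurrence(s).

1


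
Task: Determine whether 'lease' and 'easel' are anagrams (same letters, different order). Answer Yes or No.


Sorted letters of 'lease': 'aeels'
Sorted letters of 'easel': 'aeels'
They match.

Yes


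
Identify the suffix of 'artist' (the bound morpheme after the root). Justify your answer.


The word 'artist' = 'art' (root) + '-ist' (suffix). The suffix is '-ist'.

ist


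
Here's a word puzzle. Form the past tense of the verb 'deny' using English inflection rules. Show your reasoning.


Apply rule: Change -y to -ied. 'deny' becomes 'denied'.

denied


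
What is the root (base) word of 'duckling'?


Remove suffix '-ling' from 'duckling' to get root 'duck'.

duck


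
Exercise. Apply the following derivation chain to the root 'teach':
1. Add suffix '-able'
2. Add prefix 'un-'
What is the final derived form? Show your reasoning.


Step 1: Add suffix '-able' to 'teach' = 'teachable'
Step 2: Add prefix 'un-' to 'teachable' = 'unteachable'

unteachable


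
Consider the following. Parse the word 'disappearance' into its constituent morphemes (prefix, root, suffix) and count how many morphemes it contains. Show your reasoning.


Step 1: Identify prefix: 'dis' (meaning: not/apart)
Step 2: Identify root: 'appear'
Step 3: Identify suffix(es): 'ance'
Decomposition: dis- (prefix: not/apart) + appear (root) + -ance (suffix: state/act)
Total morphemes: 3

3 morphemes (dis- (prefix: not/apart) + appear (root) + -ance (suffix: state/act))


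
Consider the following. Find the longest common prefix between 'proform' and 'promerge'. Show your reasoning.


Compare from the start: 3 characters match: 'pro'. Mismatch at position 4: 'f' vs 'm'.

pro


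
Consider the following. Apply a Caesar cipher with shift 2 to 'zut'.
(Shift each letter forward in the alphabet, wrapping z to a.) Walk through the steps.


Shift each letter by 2: z -> b, u -> w, t -> v. Result: 'bwv'.

bwv


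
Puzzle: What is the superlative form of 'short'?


Apply superlative formation (add -est): 'short' -> 'shortest'.

shortest


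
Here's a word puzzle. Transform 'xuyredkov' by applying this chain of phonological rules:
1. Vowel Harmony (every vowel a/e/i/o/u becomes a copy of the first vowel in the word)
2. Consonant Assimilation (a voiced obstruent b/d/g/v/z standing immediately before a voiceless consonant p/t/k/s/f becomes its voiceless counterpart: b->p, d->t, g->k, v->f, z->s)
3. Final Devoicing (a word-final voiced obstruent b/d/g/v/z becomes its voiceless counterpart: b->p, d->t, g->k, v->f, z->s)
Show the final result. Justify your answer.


Starting form: 'xuyredkov'
Rule 1: Vowel Harmony: all vowels become 'u' (matching first vowel). 'xuyredkov' -> 'xuyrudkuv'
Rule 2: Consonant Assimilation: voiced obstruent before voiceless consonant becomes voiceless ('dk' -> 'tk'). 'xuyrudkuv' -> 'xuyrutkuv'
Rule 3: Final Devoicing: word-final voiced obstruent 'v' becomes voiceless 'f'. 'xuyrutkuv' -> 'xuyrutkuf'
Final form: 'xuyrutkuf'

xuyrutkuf


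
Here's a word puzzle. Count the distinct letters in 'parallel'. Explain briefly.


Unique letters in 'parallel': {a, e, l, p, r} = 5 distinct letters.

5


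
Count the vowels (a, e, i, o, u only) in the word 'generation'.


Vowels in 'generation': e, e, a, i, o = 5 vowels.

5


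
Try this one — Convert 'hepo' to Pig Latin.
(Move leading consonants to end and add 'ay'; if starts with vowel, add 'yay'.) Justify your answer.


'hepo': move consonant cluster 'h' to end and add 'ay': 'epohay'.

epohay


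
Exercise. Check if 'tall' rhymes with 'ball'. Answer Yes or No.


Rime (stressed vowel + following sounds) of 'tall': -all = /ɔːl/
Rime of 'ball': -all = /ɔːl/
/ɔːl/ and /ɔːl/ are the same ending sound, so the words rhyme.

Yes


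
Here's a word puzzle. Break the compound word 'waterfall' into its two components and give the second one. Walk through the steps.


Split 'waterfall' into 'water' + 'fall'. The second part is 'fall'.

fall


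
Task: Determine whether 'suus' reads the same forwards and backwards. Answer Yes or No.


Forward: 'suus'
Reversed: 'suus'
They are identical.

Yes


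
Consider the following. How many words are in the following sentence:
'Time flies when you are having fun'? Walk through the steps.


Split into words: Time | flies | when | you | are | having | fun = 7 words.

7


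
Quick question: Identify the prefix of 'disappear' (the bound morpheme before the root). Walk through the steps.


The word 'disappear' = 'dis' (prefix) + 'appear' (root). The prefix is 'dis'.

dis


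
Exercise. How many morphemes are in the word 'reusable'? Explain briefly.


Decomposition: re- (prefix) + use (root) + -able (suffix) = 3 morpheme(s)

3 morphemes


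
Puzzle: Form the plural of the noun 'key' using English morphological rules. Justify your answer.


Apply rule: Add -s. 'key' becomes 'keys'.

keys


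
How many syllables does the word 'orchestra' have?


Break 'orchestra' into syllables: or-ches-tra -> or | ches | tra = 3 syllables

3 syllables


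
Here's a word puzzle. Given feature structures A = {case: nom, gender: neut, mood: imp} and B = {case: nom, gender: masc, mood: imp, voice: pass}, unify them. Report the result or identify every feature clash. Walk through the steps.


Compare features:
case: A=nom vs B=nom -> unified: nom
gender: A=neut vs B=masc -> CLASH
mood: A=imp vs B=imp -> unified: imp
voice: A=_ vs B=pass -> unified: pass
Clash detected on feature 'gender' (neut vs masc); unification fails.

CLASH on 'gender' (neut vs masc)


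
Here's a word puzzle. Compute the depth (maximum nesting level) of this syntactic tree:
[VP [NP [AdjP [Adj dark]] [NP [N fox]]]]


Count bracket nesting levels:
'[' at pos 0: depth = 1
'[' at pos 4: depth = 2
'[' at pos 8: depth = 3
'[' at pos 14: depth = 4
'[' at pos 26: depth = 3
'[' at pos 30: depth = 4
Maximum depth reached: 4

4


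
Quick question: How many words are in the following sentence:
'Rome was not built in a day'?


Split into words: Rome | was | not | built | in | a | day = 7 words.

7


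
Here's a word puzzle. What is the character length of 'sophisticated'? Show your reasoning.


Spell out 'sophisticated' and number each letter: s(1), o(2), p(3), h(4), i(5), s(6), t(7), i(8), c(9), a(10), t(11), e(12), d(13). Total: 13 letters.

13


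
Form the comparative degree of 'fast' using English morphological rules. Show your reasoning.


Apply comparative formation (add -er): 'fast' -> 'faster'.

faster


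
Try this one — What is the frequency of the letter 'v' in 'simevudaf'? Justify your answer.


Letter 'v' in 'simevudaf': found at position(s) 5 = 1 occurrence(s).

1


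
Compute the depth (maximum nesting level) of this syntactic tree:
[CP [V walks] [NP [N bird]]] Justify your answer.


Count bracket nesting levels:
'[' at pos 0: depth = 1
'[' at pos 4: depth = 2
'[' at pos 14: depth = 2
'[' at pos 18: depth = 3
Maximum depth reached: 3

3


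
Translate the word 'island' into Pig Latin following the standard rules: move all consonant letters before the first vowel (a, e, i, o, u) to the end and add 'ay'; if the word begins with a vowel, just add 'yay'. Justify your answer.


'island' starts with a vowel, so add 'yay': 'islandyay'.

islandyay


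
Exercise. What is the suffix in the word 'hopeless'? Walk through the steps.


The word 'hopeless' = 'hope' (root) + '-less' (suffix). The suffix is '-less'.

less


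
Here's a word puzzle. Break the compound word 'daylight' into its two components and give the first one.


Split 'daylight' into 'day' + 'light'. The first part is 'day'.

day


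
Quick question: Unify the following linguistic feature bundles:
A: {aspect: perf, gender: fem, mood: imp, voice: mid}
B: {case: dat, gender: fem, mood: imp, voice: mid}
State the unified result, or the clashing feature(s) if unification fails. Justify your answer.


Compare features:
aspect: A=perf vs B=_ -> unified: perf
case: A=_ vs B=dat -> unified: dat
gender: A=fem vs B=fem -> unified: fem
mood: A=imp vs B=imp -> unified: imp
voice: A=mid vs B=mid -> unified: mid
No clashes found.

Unified: {aspect: perf, case: dat, gender: fem, mood: imp, voice: mid}


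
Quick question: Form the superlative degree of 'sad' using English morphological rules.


Apply superlative formation (double final consonant, add -est): 'sad' -> 'saddest'.

saddest


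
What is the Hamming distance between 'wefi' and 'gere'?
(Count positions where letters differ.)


Alignment:
Position 1: 'w' vs 'g' = DIFFER
Position 2: 'e' vs 'e' = match
Position 3: 'f' vs 'r' = DIFFER
Position 4: 'i' vs 'e' = DIFFER
Total differences: 3

3


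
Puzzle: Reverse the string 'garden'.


Reverse 'garden' character by character: 'nedrag'.

nedrag


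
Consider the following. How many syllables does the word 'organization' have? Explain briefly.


Break 'organization' into syllables: or-gan-i-za-tion -> or | gan | i | za | tion = 5 syllables

5 syllables


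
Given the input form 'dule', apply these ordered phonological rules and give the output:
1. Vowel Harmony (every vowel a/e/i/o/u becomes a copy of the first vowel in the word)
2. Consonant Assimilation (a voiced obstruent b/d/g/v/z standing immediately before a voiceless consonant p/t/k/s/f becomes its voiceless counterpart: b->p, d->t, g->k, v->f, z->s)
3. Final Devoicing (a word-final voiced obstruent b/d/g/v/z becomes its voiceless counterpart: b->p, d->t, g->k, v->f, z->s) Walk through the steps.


Starting form: 'dule'
Rule 1: Vowel Harmony: all vowels become 'u' (matching first vowel). 'dule' -> 'dulu'
Rule 2: Consonant Assimilation: no voiced obstruent (b/d/g/v/z) stands immediately before a voiceless consonant (p/t/k/s/f). No change.
Rule 3: Final Devoicing: the word ends in the vowel 'u', not a consonant. No change.
Final form: 'dulu'

dulu


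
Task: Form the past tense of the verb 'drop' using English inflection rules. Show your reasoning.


Apply rule: Double final consonant and add -ed. 'drop' becomes 'dropped'.

dropped


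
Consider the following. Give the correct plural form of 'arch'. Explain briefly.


Apply rule: Add -es (sibilant/fricative ending). 'arch' becomes 'arches'.

arches


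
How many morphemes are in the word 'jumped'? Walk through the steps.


Decomposition: jump (root) + -ed (suffix) = 2 morpheme(s)

2 morphemes


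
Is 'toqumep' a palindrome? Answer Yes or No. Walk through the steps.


Forward: 'toqumep'
Reversed: 'pemuqot'
They differ.

No


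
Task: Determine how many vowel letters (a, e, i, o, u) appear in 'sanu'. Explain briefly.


Vowels in 'sanu': a, u = 2 vowels.

2


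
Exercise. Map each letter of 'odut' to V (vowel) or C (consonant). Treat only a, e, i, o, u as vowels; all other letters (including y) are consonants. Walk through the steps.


Letter mapping: o = V, d = C, u = V, t = C.

VCVC


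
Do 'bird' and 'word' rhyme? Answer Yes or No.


Rime (stressed vowel + following sounds) of 'bird': -ird = /ɜːrd/
Rime of 'word': -ord = /ɜːrd/
/ɜːrd/ and /ɜːrd/ are the same ending sound, so the words rhyme.

Yes


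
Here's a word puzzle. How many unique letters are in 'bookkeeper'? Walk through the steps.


Unique letters in 'bookkeeper': {b, e, k, o, p, r} = 6 distinct letters.

6


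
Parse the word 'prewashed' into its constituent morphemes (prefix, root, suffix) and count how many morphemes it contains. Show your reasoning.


Step 1: Identify prefix: 'pre' (meaning: before)
Step 2: Identify root: 'wash'
Step 3: Identify suffix(es): 'ed'
Decomposition: pre- (prefix: before) + wash (root) + -ed (suffix: past)
Total morphemes: 3

3 morphemes (pre- (prefix: before) + wash (root) + -ed (suffix: past))


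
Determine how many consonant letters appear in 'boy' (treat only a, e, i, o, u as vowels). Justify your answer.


Consonants in 'boy': b, y = 2 consonants.

2


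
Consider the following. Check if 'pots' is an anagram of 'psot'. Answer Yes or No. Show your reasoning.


Sorted letters of 'pots': 'opst'
Sorted letters of 'psot': 'opst'
They match.

Yes


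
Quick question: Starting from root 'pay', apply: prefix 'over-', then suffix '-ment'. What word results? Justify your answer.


Step 1: Add prefix 'over-' to 'pay' = 'overpay'
Step 2: Add suffix '-ment' to 'overpay' = 'overpayment'

overpayment


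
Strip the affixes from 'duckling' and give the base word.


Remove suffix '-ling' from 'duckling' to get root 'duck'.

duck


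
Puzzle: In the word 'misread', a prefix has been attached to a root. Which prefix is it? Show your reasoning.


The word 'misread' = 'mis' (prefix) + 'read' (root). The prefix is 'mis'.

mis


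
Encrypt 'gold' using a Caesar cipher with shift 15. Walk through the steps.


Shift each letter by 15: g -> v, o -> d, l -> a, d -> s. Result: 'vdas'.

vdas


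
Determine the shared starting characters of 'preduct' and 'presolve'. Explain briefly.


Compare from the start: 3 characters match: 'pre'. Mismatch at position 4: 'd' vs 's'.

pre


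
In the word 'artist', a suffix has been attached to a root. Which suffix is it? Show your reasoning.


The word 'artist' = 'art' (root) + '-ist' (suffix). The suffix is '-ist'.

ist


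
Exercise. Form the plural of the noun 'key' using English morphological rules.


Apply rule: Add -s. 'key' becomes 'keys'.

keys


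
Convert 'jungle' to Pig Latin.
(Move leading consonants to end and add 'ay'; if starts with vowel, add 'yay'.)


'jungle': move consonant cluster 'j' to end and add 'ay': 'unglejay'.

unglejay


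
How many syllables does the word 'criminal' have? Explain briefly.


Break 'criminal' into syllables: crim-i-nal -> crim | i | nal = 3 syllables

3 syllables


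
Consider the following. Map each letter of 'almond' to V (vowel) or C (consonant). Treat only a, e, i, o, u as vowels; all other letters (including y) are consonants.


Letter mapping: a = V, l = C, m = C, o = V, n = C, d = C.

VCCVCC


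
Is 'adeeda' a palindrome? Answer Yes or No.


Forward: 'adeeda'
Reversed: 'adeeda'
They are identical.

Yes


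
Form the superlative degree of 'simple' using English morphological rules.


Apply superlative formation (ends in e: add -st): 'simple' -> 'simplest'.

simplest


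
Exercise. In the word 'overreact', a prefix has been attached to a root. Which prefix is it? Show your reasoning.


The word 'overreact' = 'over' (prefix) + 'react' (root). The prefix is 'over'.

over


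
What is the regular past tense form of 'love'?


Apply rule: Add -d (word ends in -e). 'love' becomes 'loved'.

loved


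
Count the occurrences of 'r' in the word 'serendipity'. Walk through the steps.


Letter 'r' in 'serendipity': found at position(s) 3 = 1 occurrence(s).

1


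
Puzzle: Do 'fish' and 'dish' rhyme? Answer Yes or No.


Rime (stressed vowel + following sounds) of 'fish': -ish = /ɪʃ/
Rime of 'dish': -ish = /ɪʃ/
/ɪʃ/ and /ɪʃ/ are the same ending sound, so the words rhyme.

Yes


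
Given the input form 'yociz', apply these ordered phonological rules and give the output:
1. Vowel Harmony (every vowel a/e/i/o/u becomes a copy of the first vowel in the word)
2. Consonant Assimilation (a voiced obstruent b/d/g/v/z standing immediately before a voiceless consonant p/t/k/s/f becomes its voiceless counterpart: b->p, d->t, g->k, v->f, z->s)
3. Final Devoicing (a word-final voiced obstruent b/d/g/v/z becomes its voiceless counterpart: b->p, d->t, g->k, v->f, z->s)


Starting form: 'yociz'
Rule 1: Vowel Harmony: all vowels become 'o' (matching first vowel). 'yociz' -> 'yocoz'
Rule 2: Consonant Assimilation: no voiced obstruent (b/d/g/v/z) stands immediately before a voiceless consonant (p/t/k/s/f). No change.
Rule 3: Final Devoicing: word-final voiced obstruent 'z' becomes voiceless 's'. 'yocoz' -> 'yocos'
Final form: 'yocos'

yocos


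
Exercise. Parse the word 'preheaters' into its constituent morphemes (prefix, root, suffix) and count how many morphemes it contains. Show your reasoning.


Step 1: Identify prefix: 'pre' (meaning: before)
Step 2: Identify root: 'heat'
Step 3: Identify suffix(es): 'er, s'
Decomposition: pre- (prefix: before) + heat (root) + -er (suffix: one who) + -s (plural)
Total morphemes: 4

4 morphemes (pre- (prefix: before) + heat (root) + -er (suffix: one who) + -s (plural))


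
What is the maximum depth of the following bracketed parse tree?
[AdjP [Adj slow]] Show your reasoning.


Count bracket nesting levels:
'[' at pos 0: depth = 1
'[' at pos 6: depth = 2
Maximum depth reached: 2

2


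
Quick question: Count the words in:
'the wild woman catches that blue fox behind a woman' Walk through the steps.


Split into words: the | wild | woman | catches | that | blue | fox | behind | a | woman = 10 words.

10


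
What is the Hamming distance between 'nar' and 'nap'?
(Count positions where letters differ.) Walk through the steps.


Alignment:
Position 1: 'n' vs 'n' = match
Position 2: 'a' vs 'a' = match
Position 3: 'r' vs 'p' = DIFFER
Total differences: 1

1


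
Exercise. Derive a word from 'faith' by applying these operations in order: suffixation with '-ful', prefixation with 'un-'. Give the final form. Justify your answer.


Step 1: Add suffix '-ful' to 'faith' = 'faithful'
Step 2: Add prefix 'un-' to 'faithful' = 'unfaithful'

unfaithful


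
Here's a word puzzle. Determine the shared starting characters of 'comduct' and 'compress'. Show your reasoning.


Compare from the start: 3 characters match: 'com'. Mismatch at position 4: 'd' vs 'p'.

com


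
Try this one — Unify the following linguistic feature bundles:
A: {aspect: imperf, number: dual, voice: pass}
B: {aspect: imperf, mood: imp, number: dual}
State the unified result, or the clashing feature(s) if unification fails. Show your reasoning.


Compare features:
aspect: A=imperf vs B=imperf -> unified: imperf
mood: A=_ vs B=imp -> unified: imp
number: A=dual vs B=dual -> unified: dual
voice: A=pass vs B=_ -> unified: pass
No clashes found.

Unified: {aspect: imperf, mood: imp, number: dual, voice: pass}


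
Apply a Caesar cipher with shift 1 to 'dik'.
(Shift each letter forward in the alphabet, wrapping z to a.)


Shift each letter by 1: d -> e, i -> j, k -> l. Result: 'ejl'.

ejl


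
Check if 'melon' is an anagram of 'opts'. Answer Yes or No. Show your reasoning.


Sorted letters of 'melon': 'elmno'
Sorted letters of 'opts': 'opst'
They do not match.

No


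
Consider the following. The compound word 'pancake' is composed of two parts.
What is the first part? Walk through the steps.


Split 'pancake' into 'pan' + 'cake'. The first part is 'pan'.

pan


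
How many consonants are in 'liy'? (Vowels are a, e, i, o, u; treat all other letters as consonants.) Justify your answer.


Consonants in 'liy': l, y = 2 consonants.

2


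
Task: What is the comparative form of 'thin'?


Apply comparative formation (double final consonant, add -er): 'thin' -> 'thinner'.

thinner


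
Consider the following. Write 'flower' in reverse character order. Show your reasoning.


Reverse 'flower' character by character: 'rewolf'.

rewolf


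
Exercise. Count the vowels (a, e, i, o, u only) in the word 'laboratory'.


Vowels in 'laboratory': a, o, a, o = 4 vowels.

4


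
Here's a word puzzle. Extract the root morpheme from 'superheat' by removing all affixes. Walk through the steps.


Remove prefix 'super' from 'superheat' to get root 'heat'.

heat


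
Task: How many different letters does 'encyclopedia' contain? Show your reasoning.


Unique letters in 'encyclopedia': {a, c, d, e, i, l, n, o, p, y} = 10 distinct letters.

10


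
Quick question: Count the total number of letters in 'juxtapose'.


Spell out 'juxtapose' and number each letter: j(1), u(2), x(3), t(4), a(5), p(6), o(7), s(8), e(9). Total: 9 letters.

9


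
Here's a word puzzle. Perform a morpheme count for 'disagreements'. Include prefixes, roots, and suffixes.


Decomposition: dis- (prefix) + agree (root) + -ment (suffix) + -s (plural) = 4 morpheme(s)

4 morphemes


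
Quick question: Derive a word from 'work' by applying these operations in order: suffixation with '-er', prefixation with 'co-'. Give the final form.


Step 1: Add suffix '-er' to 'work' = 'worker'
Step 2: Add prefix 'co-' to 'worker' = 'coworker'

coworker


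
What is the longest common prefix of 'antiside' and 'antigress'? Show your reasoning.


Compare from the start: 4 characters match: 'anti'. Mismatch at position 5: 's' vs 'g'.

anti


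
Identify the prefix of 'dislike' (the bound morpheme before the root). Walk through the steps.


The word 'dislike' = 'dis' (prefix) + 'like' (root). The prefix is 'dis'.

dis


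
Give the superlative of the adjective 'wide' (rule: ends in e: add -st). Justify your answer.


Apply superlative formation (ends in e: add -st): 'wide' -> 'widest'.

widest


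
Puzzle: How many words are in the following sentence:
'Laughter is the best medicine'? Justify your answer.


Split into words: Laughter | is | the | best | medicine = 5 words.

5


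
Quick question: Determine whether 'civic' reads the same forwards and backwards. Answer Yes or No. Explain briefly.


Forward: 'civic'
Reversed: 'civic'
They are identical.

Yes


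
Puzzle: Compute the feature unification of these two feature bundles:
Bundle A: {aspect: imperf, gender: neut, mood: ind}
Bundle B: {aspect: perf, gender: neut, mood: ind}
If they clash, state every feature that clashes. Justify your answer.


Compare features:
aspect: A=imperf vs B=perf -> CLASH
gender: A=neut vs B=neut -> unified: neut
mood: A=ind vs B=ind -> unified: ind
Clash detected on feature 'aspect' (imperf vs perf); unification fails.

CLASH on 'aspect' (imperf vs perf)


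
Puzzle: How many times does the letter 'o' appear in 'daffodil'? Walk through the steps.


Letter 'o' in 'daffodil': found at position(s) 5 = 1 occurrence(s).

1


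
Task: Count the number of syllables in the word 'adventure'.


Break 'adventure' into syllables: ad-ven-ture -> ad | ven | ture = 3 syllables

3 syllables


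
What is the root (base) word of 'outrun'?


Remove prefix 'out' from 'outrun' to get root 'run'.

run


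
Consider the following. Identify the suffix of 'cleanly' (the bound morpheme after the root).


The word 'cleanly' = 'clean' (root) + '-ly' (suffix). The suffix is '-ly'.

ly


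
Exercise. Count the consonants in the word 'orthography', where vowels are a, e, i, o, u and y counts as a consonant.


Consonants in 'orthography': r, t, h, g, r, p, h, y = 8 consonants.

8


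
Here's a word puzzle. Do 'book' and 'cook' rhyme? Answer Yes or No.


Rime (stressed vowel + following sounds) of 'book': -ook = /ʊk/
Rime of 'cook': -ook = /ʊk/
/ʊk/ and /ʊk/ are the same ending sound, so the words rhyme.

Yes


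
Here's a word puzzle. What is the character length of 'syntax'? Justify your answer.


Spell out 'syntax' and number each letter: s(1), y(2), n(3), t(4), a(5), x(6). Total: 6 letters.

6


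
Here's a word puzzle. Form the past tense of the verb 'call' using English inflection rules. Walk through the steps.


Apply rule: Add -ed. 'call' becomes 'called'.

called


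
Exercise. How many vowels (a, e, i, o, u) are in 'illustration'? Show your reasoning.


Vowels in 'illustration': i, u, a, i, o = 5 vowels.

5


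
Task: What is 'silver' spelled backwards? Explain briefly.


Reverse 'silver' character by character: 'revlis'.

revlis


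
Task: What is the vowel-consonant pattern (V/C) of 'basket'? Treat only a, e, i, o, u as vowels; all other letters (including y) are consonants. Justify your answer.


Letter mapping: b = C, a = V, s = C, k = C, e = V, t = C.

CVCCVC


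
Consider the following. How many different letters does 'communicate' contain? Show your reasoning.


Unique letters in 'communicate': {a, c, e, i, m, n, o, t, u} = 9 distinct letters.

9


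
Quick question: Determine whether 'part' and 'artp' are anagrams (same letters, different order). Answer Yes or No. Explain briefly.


Sorted letters of 'part': 'aprt'
Sorted letters of 'artp': 'aprt'
They match.

Yes


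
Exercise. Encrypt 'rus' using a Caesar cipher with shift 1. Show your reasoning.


Shift each letter by 1: r -> s, u -> v, s -> t. Result: 'svt'.

svt


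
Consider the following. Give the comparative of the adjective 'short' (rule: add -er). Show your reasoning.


Apply comparative formation (add -er): 'short' -> 'shorter'.

shorter


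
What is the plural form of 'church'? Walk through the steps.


Apply rule: Add -es (sibilant/fricative ending). 'church' becomes 'churches'.

churches


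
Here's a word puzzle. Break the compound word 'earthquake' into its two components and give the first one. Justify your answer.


Split 'earthquake' into 'earth' + 'quake'. The first part is 'earth'.

earth


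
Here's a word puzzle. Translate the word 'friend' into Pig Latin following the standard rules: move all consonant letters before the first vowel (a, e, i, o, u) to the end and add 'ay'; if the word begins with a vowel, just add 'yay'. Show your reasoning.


'friend': move consonant cluster 'fr' to end and add 'ay': 'iendfray'.

iendfray


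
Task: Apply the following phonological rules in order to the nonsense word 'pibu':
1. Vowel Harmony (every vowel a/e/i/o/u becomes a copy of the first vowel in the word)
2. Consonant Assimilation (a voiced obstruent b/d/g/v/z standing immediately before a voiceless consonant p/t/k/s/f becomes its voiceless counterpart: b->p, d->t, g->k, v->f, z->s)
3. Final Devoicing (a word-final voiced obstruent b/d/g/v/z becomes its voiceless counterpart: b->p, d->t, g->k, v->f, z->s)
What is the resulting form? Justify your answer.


Starting form: 'pibu'
Rule 1: Vowel Harmony: all vowels become 'i' (matching first vowel). 'pibu' -> 'pibi'
Rule 2: Consonant Assimilation: no voiced obstruent (b/d/g/v/z) stands immediately before a voiceless consonant (p/t/k/s/f). No change.
Rule 3: Final Devoicing: the word ends in the vowel 'i', not a consonant. No change.
Final form: 'pibi'

pibi


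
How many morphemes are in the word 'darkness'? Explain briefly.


Decomposition: dark (root) + -ness (suffix) = 2 morpheme(s)

2 morphemes


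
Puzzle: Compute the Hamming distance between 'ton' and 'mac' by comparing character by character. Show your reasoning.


Alignment:
Position 1: 't' vs 'm' = DIFFER
Position 2: 'o' vs 'a' = DIFFER
Position 3: 'n' vs 'c' = DIFFER
Total differences: 3

3


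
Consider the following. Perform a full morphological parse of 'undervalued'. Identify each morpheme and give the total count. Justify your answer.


Step 1: Identify prefix: 'under' (meaning: beneath/insufficient)
Step 2: Identify root: 'value'
Step 3: Identify suffix(es): 'ed'
Decomposition: under- (prefix: beneath/insufficient) + value (root) + -ed (suffix: past)
Total morphemes: 3

3 morphemes (under- (prefix: beneath/insufficient) + value (root) + -ed (suffix: past))


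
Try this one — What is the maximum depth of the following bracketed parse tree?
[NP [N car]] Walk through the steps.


Count bracket nesting levels:
'[' at pos 0: depth = 1
'[' at pos 4: depth = 2
Maximum depth reached: 2

2


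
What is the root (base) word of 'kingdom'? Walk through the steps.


Remove suffix '-dom' from 'kingdom' to get root 'king'.

king


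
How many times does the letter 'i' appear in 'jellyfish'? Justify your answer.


Letter 'i' in 'jellyfish': found at position(s) 7 = 1 occurrence(s).

1


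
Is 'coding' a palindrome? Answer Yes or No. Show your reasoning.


Forward: 'coding'
Reversed: 'gnidoc'
They differ.

No


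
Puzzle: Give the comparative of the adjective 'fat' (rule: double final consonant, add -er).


Apply comparative formation (double final consonant, add -er): 'fat' -> 'fatter'.

fatter


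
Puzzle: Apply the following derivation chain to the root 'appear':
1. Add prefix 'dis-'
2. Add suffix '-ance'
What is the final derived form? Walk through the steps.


Step 1: Add prefix 'dis-' to 'appear' = 'disappear'
Step 2: Add suffix '-ance' to 'disappear' = 'disappearance'

disappearance


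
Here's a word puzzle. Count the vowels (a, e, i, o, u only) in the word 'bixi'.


Vowels in 'bixi': i, i = 2 vowels.

2


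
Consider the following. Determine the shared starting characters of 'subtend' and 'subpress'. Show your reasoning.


Compare from the start: 3 characters match: 'sub'. Mismatch at position 4: 't' vs 'p'.

sub


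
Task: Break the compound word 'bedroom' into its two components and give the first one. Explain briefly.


Split 'bedroom' into 'bed' + 'room'. The first part is 'bed'.

bed


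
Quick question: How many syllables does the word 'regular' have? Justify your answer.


Break 'regular' into syllables: reg-u-lar -> reg | u | lar = 3 syllables

3 syllables


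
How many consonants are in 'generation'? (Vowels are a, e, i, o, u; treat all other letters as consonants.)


Consonants in 'generation': g, n, r, t, n = 5 consonants.

5


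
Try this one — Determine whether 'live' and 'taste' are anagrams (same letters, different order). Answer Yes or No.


Sorted letters of 'live': 'eilv'
Sorted letters of 'taste': 'aestt'
They do not match.

No


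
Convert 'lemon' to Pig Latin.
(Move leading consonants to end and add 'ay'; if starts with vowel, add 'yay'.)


'lemon': move consonant cluster 'l' to end and add 'ay': 'emonlay'.

emonlay


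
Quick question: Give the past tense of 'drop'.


Apply rule: Double final consonant and add -ed. 'drop' becomes 'dropped'.

dropped


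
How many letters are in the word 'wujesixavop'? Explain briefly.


Spell out 'wujesixavop' and number each letter: w(1), u(2), j(3), e(4), s(5), i(6), x(7), a(8), v(9), o(10), p(11). Total: 11 letters.

11


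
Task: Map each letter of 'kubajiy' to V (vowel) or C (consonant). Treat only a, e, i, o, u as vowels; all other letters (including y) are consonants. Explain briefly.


Letter mapping: k = C, u = V, b = C, a = V, j = C, i = V, y = C.

CVCVCVC
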